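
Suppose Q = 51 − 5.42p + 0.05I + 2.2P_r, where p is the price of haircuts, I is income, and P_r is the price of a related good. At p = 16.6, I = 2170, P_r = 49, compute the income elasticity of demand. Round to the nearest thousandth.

0.612

First evaluate Q: 51 − 5.42(16.6) + 0.05(2170) + 2.2(49) = 51 − 89.972 + 108.5 + 107.8 = 177.328.
∂Q/∂I = +0.05, so E_I = 0.05·(2170/177.328) ≈ 0.612.
E_I ∈ (0,1): normal good (necessity).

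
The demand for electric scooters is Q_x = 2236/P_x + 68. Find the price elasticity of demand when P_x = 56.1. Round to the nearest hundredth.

At P_x = 56.1, Q_x = 107.8574.
dQ_x/dP_x = −2236/P_x² = −0.7105.
Point elasticity E = (dQ_x/dP_x)·(P_x/Q_x) = -0.7105 × 56.1/107.8574 ≈ -0.37.
|E| < 1, so demand is inelastic at this price.

-0.37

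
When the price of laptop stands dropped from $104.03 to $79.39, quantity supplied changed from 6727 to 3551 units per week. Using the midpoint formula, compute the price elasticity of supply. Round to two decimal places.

%Δq = (3551 − 6727)/[(6727 + 3551)/2] = -3176/5139 ≈ -0.6180.
%Δp = (79.39 − 104.03)/[(104.03 + 79.39)/2] = -24.64/91.71 ≈ -0.2687.
Arc elasticity E = %Δq/%Δp ≈ -0.6180/-0.2687 ≈ 2.30.
|E| > 1: supply is elastic over this range.

2.30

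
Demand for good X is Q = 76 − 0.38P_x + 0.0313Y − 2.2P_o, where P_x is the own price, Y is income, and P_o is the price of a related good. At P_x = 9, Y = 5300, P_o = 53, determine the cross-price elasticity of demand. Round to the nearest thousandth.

-0.957

Q = 76 − 0.38(9) + 0.0313(5300) − 2.2(53) = 76 − 3.42 + 165.89 − 116.6 = 121.87.
∂Q/∂P_o = −2.2, so E_xy = -2.2·(53/121.87) ≈ -0.957.
E_xy < 0: the goods are complements.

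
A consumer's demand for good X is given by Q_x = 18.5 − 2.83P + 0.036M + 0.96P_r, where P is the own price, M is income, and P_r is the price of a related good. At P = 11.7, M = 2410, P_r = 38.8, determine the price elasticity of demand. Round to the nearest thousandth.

Evaluating quantity at (P, M, P_r) gives Q_x = 18.5 − 2.83(11.7) + 0.036(2410) + 0.96(38.8) = 18.5 − 33.111 + 86.76 + 37.248 = 109.397.
∂Q_x/∂P = −2.83, so E_p = (−2.83)·(11.7/109.397) ≈ -0.303.
|E_p| < 1: demand is inelastic.

-0.303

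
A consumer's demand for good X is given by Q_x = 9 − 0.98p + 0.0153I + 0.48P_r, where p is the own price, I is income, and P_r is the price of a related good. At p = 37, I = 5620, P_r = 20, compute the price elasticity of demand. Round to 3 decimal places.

-0.531

Substituting, Q_x = 9 − 0.98(37) + 0.0153(5620) + 0.48(20) = 9 − 36.26 + 85.986 + 9.6 = 68.326.
∂Q_x/∂p = −0.98, so E_p = (−0.98)·(37/68.326) ≈ -0.531.
|E_p| < 1: demand is inelastic.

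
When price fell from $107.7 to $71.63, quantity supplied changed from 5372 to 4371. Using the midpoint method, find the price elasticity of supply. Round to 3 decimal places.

%Δq = (4371 − 5372)/[(5372 + 4371)/2] = -1001/4871.5 ≈ -0.2055.
%Δp = (71.63 − 107.7)/[(107.7 + 71.63)/2] = -36.07/89.665 ≈ -0.4023.
Arc elasticity E = %Δq/%Δp ≈ -0.2055/-0.4023 ≈ 0.511.
|E| < 1: supply is inelastic over this range.

0.511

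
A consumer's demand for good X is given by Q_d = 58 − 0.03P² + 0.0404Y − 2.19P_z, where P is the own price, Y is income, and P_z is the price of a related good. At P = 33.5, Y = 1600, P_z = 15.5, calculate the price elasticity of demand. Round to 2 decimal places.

-1.22

Substituting, Q_d = 58 − 0.03(33.5)² + 0.0404(1600) − 2.19(15.5) = 58 − 33.6675 + 64.64 − 33.945 = 55.0275.
∂Q_d/∂P = −2·0.03·P = -2.01, so E_p = -2.01·(33.5/55.0275) ≈ -1.22.
|E_p| > 1: demand is elastic.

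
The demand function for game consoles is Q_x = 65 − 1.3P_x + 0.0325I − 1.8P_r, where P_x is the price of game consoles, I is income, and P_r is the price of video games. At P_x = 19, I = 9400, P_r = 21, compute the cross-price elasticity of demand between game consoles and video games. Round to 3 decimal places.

First evaluate Q_x: 65 − 1.3(19) + 0.0325(9400) − 1.8(21) = 65 − 24.7 + 305.5 − 37.8 = 308.
∂Q_x/∂P_r = −1.8, so E_xy = -1.8·(21/308) ≈ -0.123.
E_xy < 0: the goods are complements.

-0.123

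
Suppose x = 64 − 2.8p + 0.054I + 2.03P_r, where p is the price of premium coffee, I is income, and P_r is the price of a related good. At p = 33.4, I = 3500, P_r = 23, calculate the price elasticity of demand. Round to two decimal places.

x = 64 − 2.8(33.4) + 0.054(3500) + 2.03(23) = 64 − 93.52 + 189 + 46.69 = 206.17.
∂x/∂p = −2.8, so E_p = (−2.8)·(33.4/206.17) ≈ -0.45.
|E_p| < 1: demand is inelastic.

-0.45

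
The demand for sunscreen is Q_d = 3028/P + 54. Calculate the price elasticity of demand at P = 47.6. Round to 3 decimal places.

-0.541

At P = 47.6, Q_d = 117.6134.
dQ_d/dP = −3028/P² = −1.3364.
Point elasticity E = (dQ_d/dP)·(P/Q_d) = -1.3364 × 47.6/117.6134 ≈ -0.541.
|E| < 1, so demand is inelastic at this price.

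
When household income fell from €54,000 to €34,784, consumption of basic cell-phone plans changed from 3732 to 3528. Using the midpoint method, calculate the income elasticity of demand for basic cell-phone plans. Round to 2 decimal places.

0.13

%ΔQ = (3528 − 3732)/[(3732+3528)/2] = -204/3630 ≈ -0.0562.
%ΔI = (34,784 − 54,000)/[(54,000+34,784)/2] = -19216/44392 ≈ -0.4329.
E_I = %ΔQ/%ΔI ≈ 0.13.
E_I ∈ (0,1): normal good (necessity).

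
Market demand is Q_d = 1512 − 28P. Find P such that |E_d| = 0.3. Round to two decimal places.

12.46

Set −bP/(a − bP) = −0.3 ⇒ bP = 0.3(a − bP) ⇒ bP(1+0.3) = 0.3·a.
P = 0.3·1512/(28·1.3) ≈ 12.46.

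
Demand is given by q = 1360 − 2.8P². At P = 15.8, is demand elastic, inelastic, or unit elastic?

At P = 15.8, q = 661.008.
dq/dP = −2·2.8·P = −88.48.
Point elasticity E = (dq/dP)·(P/q) = -88.48 × 15.8/661.008 ≈ -2.115.
|E| ≈ 2.115 > 1, so demand is elastic.

elastic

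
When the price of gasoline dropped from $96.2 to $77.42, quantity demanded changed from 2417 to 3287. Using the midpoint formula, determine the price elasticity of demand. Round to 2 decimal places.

-1.41

%ΔQ = (3287 − 2417)/[(2417 + 3287)/2] = 870/2852 ≈ 0.3050.
%ΔP = (77.42 − 96.2)/[(96.2 + 77.42)/2] = -18.78/86.81 ≈ -0.2163.
Arc elasticity E = %ΔQ/%ΔP ≈ 0.3050/-0.2163 ≈ -1.41.
|E| > 1: demand is elastic over this range.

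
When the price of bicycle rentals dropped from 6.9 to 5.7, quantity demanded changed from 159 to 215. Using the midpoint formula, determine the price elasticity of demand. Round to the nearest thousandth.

-1.572

%ΔQ = (215 − 159)/[(159 + 215)/2] = 56/187 ≈ 0.2995.
%ΔP = (5.7 − 6.9)/[(6.9 + 5.7)/2] = -1.2/6.3 ≈ -0.1905.
Arc elasticity E = %ΔQ/%ΔP ≈ 0.2995/-0.1905 ≈ -1.572.
|E| > 1: demand is elastic over this range.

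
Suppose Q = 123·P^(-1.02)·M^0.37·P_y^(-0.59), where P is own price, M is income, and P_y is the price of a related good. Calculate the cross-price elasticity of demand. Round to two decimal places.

-0.59

For a Cobb–Douglas (constant-elasticity) form Q = A·P_y^α·…, the elasticity with respect to P_y equals the exponent α at every point.
Here the exponent on P_y is -0.59, so the cross-price elasticity of demand is -0.59.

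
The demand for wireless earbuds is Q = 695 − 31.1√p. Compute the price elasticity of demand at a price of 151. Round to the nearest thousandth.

At p = 151, Q = 312.8368.
dQ/dp = −31.1/(2√p) = −31.1/(2·12.2882).
Point elasticity E = (dQ/dp)·(p/Q) = -1.2654 × 151/312.8368 ≈ -0.611.
|E| < 1, so demand is inelastic at this price.

-0.611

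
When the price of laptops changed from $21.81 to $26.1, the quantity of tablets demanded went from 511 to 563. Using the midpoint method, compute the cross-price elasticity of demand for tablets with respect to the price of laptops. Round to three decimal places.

0.541

%ΔQ_x = (563 − 511)/[(511+563)/2] = 52/537 ≈ 0.0968.
%ΔP_y = (26.1 − 21.81)/[(21.81+26.1)/2] ≈ 0.1791.
E_xy = 0.0968/0.1791 ≈ 0.541.
E_xy > 0, so tablets and laptops are substitutes.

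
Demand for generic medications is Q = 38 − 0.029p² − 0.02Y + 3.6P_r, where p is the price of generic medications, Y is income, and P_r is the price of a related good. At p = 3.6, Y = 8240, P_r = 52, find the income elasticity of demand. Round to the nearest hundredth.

Q = 38 − 0.029(3.6)² − 0.02(8240) + 3.6(52) = 38 − 0.3758 − 164.8 + 187.2 = 60.0242.
∂Q/∂Y = −0.02, so E_I = -0.02·(8240/60.0242) ≈ -2.75.
E_I < 0: inferior good.

-2.75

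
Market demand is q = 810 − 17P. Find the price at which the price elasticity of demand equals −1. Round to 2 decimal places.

For linear demand q = a − bP, E = −bP/(a − bP). |E| = 1 ⇒ bP = a − bP ⇒ P = a/(2b).
P = 810/(2·17) ≈ 23.82.

23.82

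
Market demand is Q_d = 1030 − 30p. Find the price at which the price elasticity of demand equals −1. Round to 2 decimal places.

17.17

For linear demand Q_d = a − bp, E = −bp/(a − bp). |E| = 1 ⇒ bp = a − bp ⇒ p = a/(2b).
p = 1030/(2·30) ≈ 17.17.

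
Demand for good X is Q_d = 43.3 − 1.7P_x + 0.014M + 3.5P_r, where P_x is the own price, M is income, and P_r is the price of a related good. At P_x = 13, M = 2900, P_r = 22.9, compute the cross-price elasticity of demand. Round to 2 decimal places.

0.56

Substituting, Q_d = 43.3 − 1.7(13) + 0.014(2900) + 3.5(22.9) = 43.3 − 22.1 + 40.6 + 80.15 = 141.95.
∂Q_d/∂P_r = +3.5, so E_xy = 3.5·(22.9/141.95) ≈ 0.56.
E_xy > 0: the goods are substitutes.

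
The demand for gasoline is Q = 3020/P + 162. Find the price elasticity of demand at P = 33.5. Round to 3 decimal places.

-0.358

At P = 33.5, Q = 252.1493.
dQ/dP = −3020/P² = −2.691.
Point elasticity E = (dQ/dP)·(P/Q) = -2.691 × 33.5/252.1493 ≈ -0.358.
|E| < 1, so demand is inelastic at this price.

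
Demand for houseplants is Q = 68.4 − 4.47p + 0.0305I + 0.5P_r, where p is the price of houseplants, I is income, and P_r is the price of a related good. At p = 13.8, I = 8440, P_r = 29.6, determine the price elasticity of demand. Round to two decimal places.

Evaluating quantity at (p, I, P_r) gives Q = 68.4 − 4.47(13.8) + 0.0305(8440) + 0.5(29.6) = 68.4 − 61.686 + 257.42 + 14.8 = 278.934.
∂Q/∂p = −4.47, so E_p = (−4.47)·(13.8/278.934) ≈ -0.22.
|E_p| < 1: demand is inelastic.

-0.22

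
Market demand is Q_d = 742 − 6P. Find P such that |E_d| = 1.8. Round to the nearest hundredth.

79.50

Set −bP/(a − bP) = −1.8 ⇒ bP = 1.8(a − bP) ⇒ bP(1+1.8) = 1.8·a.
P = 1.8·742/(6·2.8) = 79.50.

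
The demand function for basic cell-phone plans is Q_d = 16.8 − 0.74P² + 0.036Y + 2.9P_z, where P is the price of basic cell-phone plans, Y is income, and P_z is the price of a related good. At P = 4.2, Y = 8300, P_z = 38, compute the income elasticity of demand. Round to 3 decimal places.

0.724

Substituting, Q_d = 16.8 − 0.74(4.2)² + 0.036(8300) + 2.9(38) = 16.8 − 13.0536 + 298.8 + 110.2 = 412.7464.
∂Q_d/∂Y = +0.036, so E_I = 0.036·(8300/412.7464) ≈ 0.724.
E_I ∈ (0,1): normal good (necessity).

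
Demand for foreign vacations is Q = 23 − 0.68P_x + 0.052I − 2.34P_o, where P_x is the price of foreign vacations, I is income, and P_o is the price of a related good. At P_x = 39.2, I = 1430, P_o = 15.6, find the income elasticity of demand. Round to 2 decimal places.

Q = 23 − 0.68(39.2) + 0.052(1430) − 2.34(15.6) = 23 − 26.656 + 74.36 − 36.504 = 34.2.
∂Q/∂I = +0.052, so E_I = 0.052·(1430/34.2) ≈ 2.17.
E_I > 1: normal good (luxury).

2.17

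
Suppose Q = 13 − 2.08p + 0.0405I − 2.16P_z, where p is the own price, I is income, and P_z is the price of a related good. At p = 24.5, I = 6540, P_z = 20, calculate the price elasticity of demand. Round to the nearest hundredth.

-0.28

First evaluate Q: 13 − 2.08(24.5) + 0.0405(6540) − 2.16(20) = 13 − 50.96 + 264.87 − 43.2 = 183.71.
∂Q/∂p = −2.08, so E_p = (−2.08)·(24.5/183.71) ≈ -0.28.
|E_p| < 1: demand is inelastic.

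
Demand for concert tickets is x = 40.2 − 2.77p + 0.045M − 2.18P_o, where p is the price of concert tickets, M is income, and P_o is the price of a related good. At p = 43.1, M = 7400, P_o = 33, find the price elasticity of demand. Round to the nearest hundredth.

First evaluate x: 40.2 − 2.77(43.1) + 0.045(7400) − 2.18(33) = 40.2 − 119.387 + 333 − 71.94 = 181.873.
∂x/∂p = −2.77, so E_p = (−2.77)·(43.1/181.873) ≈ -0.66.
|E_p| < 1: demand is inelastic.

-0.66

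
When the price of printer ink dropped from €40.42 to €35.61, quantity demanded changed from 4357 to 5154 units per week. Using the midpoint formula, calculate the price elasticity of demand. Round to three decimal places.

%Δq = (5154 − 4357)/[(4357 + 5154)/2] = 797/4755.5 ≈ 0.1676.
%ΔP = (35.61 − 40.42)/[(40.42 + 35.61)/2] = -4.81/38.015 ≈ -0.1265.
Arc elasticity E = %Δq/%ΔP ≈ 0.1676/-0.1265 ≈ -1.325.
|E| > 1: demand is elastic over this range.

-1.325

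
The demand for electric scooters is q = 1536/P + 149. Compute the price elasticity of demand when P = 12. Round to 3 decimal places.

-0.462

At P = 12, q = 277.
dq/dP = −1536/P² = −10.6667.
Point elasticity E = (dq/dP)·(P/q) = -10.6667 × 12/277 ≈ -0.462.
|E| < 1, so demand is inelastic at this price.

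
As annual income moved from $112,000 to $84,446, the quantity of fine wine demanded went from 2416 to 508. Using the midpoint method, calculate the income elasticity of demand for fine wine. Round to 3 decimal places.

4.652

%ΔQ = (508 − 2416)/[(2416+508)/2] = -1908/1462 ≈ -1.3051.
%ΔM = (84,446 − 112,000)/[(112,000+84,446)/2] = -27554/98223 ≈ -0.2805.
E_I = %ΔQ/%ΔM ≈ 4.652.
E_I > 1: normal good (luxury).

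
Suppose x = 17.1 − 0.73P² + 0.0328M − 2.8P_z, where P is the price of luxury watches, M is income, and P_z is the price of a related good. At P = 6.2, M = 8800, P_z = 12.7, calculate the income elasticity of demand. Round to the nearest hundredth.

Substituting, x = 17.1 − 0.73(6.2)² + 0.0328(8800) − 2.8(12.7) = 17.1 − 28.0612 + 288.64 − 35.56 = 242.1188.
∂x/∂M = +0.0328, so E_I = 0.0328·(8800/242.1188) ≈ 1.19.
E_I > 1: normal good (luxury).

1.19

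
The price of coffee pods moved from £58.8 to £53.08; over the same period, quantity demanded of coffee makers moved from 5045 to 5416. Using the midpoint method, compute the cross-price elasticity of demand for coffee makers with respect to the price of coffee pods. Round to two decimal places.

-0.69

%ΔQ_x = (5416 − 5045)/[(5045+5416)/2] = 371/5230.5 ≈ 0.0709.
%ΔP_y = (53.08 − 58.8)/[(58.8+53.08)/2] ≈ -0.1023.
E_xy = 0.0709/-0.1023 ≈ -0.69.
E_xy < 0, so coffee makers and coffee pods are complements.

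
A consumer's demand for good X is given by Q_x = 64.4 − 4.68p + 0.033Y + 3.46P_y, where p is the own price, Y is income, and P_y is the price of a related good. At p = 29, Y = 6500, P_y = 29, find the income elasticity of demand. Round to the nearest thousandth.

First evaluate Q_x: 64.4 − 4.68(29) + 0.033(6500) + 3.46(29) = 64.4 − 135.72 + 214.5 + 100.34 = 243.52.
∂Q_x/∂Y = +0.033, so E_I = 0.033·(6500/243.52) ≈ 0.881.
E_I ∈ (0,1): normal good (necessity).

0.881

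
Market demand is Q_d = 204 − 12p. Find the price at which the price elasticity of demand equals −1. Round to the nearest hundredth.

For linear demand Q_d = a − bp, E = −bp/(a − bp). |E| = 1 ⇒ bp = a − bp ⇒ p = a/(2b).
p = 204/(2·12) = 8.50.

8.50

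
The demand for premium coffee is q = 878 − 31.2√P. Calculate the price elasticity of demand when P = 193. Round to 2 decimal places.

-0.49

At P = 193, q = 444.5557.
dq/dP = −31.2/(2√P) = −31.2/(2·13.8924).
Point elasticity E = (dq/dP)·(P/q) = -1.1229 × 193/444.5557 ≈ -0.49.
|E| < 1, so demand is inelastic at this price.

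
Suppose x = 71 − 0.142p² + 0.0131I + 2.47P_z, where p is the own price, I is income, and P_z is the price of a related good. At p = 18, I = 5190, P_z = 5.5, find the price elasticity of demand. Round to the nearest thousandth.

-0.863

At the given point, x = 71 − 0.142(18)² + 0.0131(5190) + 2.47(5.5) = 71 − 46.008 + 67.989 + 13.585 = 106.566.
∂x/∂p = −2·0.142·p = -5.112, so E_p = -5.112·(18/106.566) ≈ -0.863.
|E_p| < 1: demand is inelastic.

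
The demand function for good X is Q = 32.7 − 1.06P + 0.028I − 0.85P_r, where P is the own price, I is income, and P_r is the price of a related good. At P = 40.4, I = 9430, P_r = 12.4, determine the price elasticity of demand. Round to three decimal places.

-0.176

Q = 32.7 − 1.06(40.4) + 0.028(9430) − 0.85(12.4) = 32.7 − 42.824 + 264.04 − 10.54 = 243.376.
∂Q/∂P = −1.06, so E_p = (−1.06)·(40.4/243.376) ≈ -0.176.
|E_p| < 1: demand is inelastic.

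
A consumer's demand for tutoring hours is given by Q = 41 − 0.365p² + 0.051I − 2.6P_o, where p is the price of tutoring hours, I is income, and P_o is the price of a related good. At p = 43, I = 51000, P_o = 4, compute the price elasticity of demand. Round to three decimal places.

At the given point, Q = 41 − 0.365(43)² + 0.051(51000) − 2.6(4) = 41 − 674.885 + 2601 − 10.4 = 1956.715.
∂Q/∂p = −2·0.365·p = -31.39, so E_p = -31.39·(43/1956.715) ≈ -0.690.
|E_p| < 1: demand is inelastic.

-0.690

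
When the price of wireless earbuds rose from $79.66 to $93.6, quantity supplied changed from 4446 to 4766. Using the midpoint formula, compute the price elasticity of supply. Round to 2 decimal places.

%Δq = (4766 − 4446)/[(4446 + 4766)/2] = 320/4606 ≈ 0.0695.
%Δp = (93.6 − 79.66)/[(79.66 + 93.6)/2] = 13.94/86.63 ≈ 0.1609.
Arc elasticity E = %Δq/%Δp ≈ 0.0695/0.1609 ≈ 0.43.
|E| < 1: supply is inelastic over this range.

0.43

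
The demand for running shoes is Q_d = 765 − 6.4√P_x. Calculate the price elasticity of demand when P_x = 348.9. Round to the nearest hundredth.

-0.09

At P_x = 348.9, Q_d = 645.4553.
dQ_d/dP_x = −6.4/(2√P_x) = −6.4/(2·18.6789).
Point elasticity E = (dQ_d/dP_x)·(P_x/Q_d) = -0.1713 × 348.9/645.4553 ≈ -0.09.
|E| < 1, so demand is inelastic at this price.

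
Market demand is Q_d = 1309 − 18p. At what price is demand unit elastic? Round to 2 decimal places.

For linear demand Q_d = a − bp, E = −bp/(a − bp). |E| = 1 ⇒ bp = a − bp ⇒ p = a/(2b).
p = 1309/(2·18) ≈ 36.36.

36.36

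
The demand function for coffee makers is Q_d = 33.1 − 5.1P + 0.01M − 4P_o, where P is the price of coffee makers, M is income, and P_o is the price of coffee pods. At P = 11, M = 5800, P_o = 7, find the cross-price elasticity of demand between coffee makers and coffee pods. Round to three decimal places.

-4.000

Evaluating quantity at (P, M, P_o) gives Q_d = 33.1 − 5.1(11) + 0.01(5800) − 4(7) = 33.1 − 56.1 + 58 − 28 = 7.
∂Q_d/∂P_o = −4, so E_xy = -4·(7/7) ≈ -4.000.
E_xy < 0: the goods are complements.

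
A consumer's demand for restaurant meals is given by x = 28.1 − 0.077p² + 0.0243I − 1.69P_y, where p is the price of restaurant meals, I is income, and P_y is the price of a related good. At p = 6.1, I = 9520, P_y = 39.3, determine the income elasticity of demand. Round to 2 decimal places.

Evaluating quantity at (p, I, P_y) gives x = 28.1 − 0.077(6.1)² + 0.0243(9520) − 1.69(39.3) = 28.1 − 2.8652 + 231.336 − 66.417 = 190.1538.
∂x/∂I = +0.0243, so E_I = 0.0243·(9520/190.1538) ≈ 1.22.
E_I > 1: normal good (luxury).

1.22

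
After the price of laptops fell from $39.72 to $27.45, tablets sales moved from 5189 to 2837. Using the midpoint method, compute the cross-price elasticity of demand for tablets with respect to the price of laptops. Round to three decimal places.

%ΔQ_x = (2837 − 5189)/[(5189+2837)/2] = -2352/4013 ≈ -0.5861.
%ΔP_y = (27.45 − 39.72)/[(39.72+27.45)/2] ≈ -0.3653.
E_xy = -0.5861/-0.3653 ≈ 1.604.
E_xy > 0, so tablets and laptops are substitutes.

1.604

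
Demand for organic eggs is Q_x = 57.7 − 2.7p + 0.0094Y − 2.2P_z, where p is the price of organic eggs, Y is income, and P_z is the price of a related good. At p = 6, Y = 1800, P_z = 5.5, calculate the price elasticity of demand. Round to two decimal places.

First evaluate Q_x: 57.7 − 2.7(6) + 0.0094(1800) − 2.2(5.5) = 57.7 − 16.2 + 16.92 − 12.1 = 46.32.
∂Q_x/∂p = −2.7, so E_p = (−2.7)·(6/46.32) ≈ -0.35.
|E_p| < 1: demand is inelastic.

-0.35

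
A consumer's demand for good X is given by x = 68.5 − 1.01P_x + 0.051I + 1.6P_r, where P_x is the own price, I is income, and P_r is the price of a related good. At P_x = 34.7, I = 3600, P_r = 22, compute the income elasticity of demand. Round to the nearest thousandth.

First evaluate x: 68.5 − 1.01(34.7) + 0.051(3600) + 1.6(22) = 68.5 − 35.047 + 183.6 + 35.2 = 252.253.
∂x/∂I = +0.051, so E_I = 0.051·(3600/252.253) ≈ 0.728.
E_I ∈ (0,1): normal good (necessity).

0.728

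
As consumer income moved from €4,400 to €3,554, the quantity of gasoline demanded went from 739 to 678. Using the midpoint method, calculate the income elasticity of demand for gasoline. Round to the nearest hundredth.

0.40

%ΔQ = (678 − 739)/[(739+678)/2] = -61/708.5 ≈ -0.0861.
%ΔM = (3,554 − 4,400)/[(4,400+3,554)/2] = -846/3977 ≈ -0.2127.
E_I = %ΔQ/%ΔM ≈ 0.40.
E_I ∈ (0,1): normal good (necessity).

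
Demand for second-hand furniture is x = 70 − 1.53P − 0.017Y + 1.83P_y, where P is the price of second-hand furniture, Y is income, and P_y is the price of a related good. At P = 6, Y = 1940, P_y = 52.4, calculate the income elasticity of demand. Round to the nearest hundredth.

Evaluating quantity at (P, Y, P_y) gives x = 70 − 1.53(6) − 0.017(1940) + 1.83(52.4) = 70 − 9.18 − 32.98 + 95.892 = 123.732.
∂x/∂Y = −0.017, so E_I = -0.017·(1940/123.732) ≈ -0.27.
E_I < 0: inferior good.

-0.27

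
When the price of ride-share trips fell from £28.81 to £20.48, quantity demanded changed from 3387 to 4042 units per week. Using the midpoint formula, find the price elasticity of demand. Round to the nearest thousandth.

%Δq = (4042 − 3387)/[(3387 + 4042)/2] = 655/3714.5 ≈ 0.1763.
%Δp = (20.48 − 28.81)/[(28.81 + 20.48)/2] = -8.33/24.645 ≈ -0.3380.
Arc elasticity E = %Δq/%Δp ≈ 0.1763/-0.3380 ≈ -0.522.
|E| < 1: demand is inelastic over this range.

-0.522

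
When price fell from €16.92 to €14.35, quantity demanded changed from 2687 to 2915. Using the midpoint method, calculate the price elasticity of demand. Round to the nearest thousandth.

%ΔQ = (2915 − 2687)/[(2687 + 2915)/2] = 228/2801 ≈ 0.0814.
%Δp = (14.35 − 16.92)/[(16.92 + 14.35)/2] = -2.57/15.635 ≈ -0.1644.
Arc elasticity E = %ΔQ/%Δp ≈ 0.0814/-0.1644 ≈ -0.495.
|E| < 1: demand is inelastic over this range.

-0.495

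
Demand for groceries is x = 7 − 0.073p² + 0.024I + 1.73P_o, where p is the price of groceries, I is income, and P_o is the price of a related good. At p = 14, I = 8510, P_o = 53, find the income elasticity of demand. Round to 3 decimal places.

Evaluating quantity at (p, I, P_o) gives x = 7 − 0.073(14)² + 0.024(8510) + 1.73(53) = 7 − 14.308 + 204.24 + 91.69 = 288.622.
∂x/∂I = +0.024, so E_I = 0.024·(8510/288.622) ≈ 0.708.
E_I ∈ (0,1): normal good (necessity).

0.708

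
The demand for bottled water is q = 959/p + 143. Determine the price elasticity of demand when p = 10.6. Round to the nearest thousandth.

At p = 10.6, q = 233.4717.
dq/dp = −959/p² = −8.5351.
Point elasticity E = (dq/dp)·(p/q) = -8.5351 × 10.6/233.4717 ≈ -0.388.
|E| < 1, so demand is inelastic at this price.

-0.388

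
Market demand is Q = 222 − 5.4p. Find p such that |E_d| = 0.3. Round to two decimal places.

9.49

Set −bp/(a − bp) = −0.3 ⇒ bp = 0.3(a − bp) ⇒ bp(1+0.3) = 0.3·a.
p = 0.3·222/(5.4·1.3) ≈ 9.49.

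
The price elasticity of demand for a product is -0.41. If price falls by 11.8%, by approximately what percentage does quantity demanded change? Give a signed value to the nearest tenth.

%ΔQ ≈ E × %ΔP = (-0.41) × (-11.8%) ≈ 4.8%.

4.8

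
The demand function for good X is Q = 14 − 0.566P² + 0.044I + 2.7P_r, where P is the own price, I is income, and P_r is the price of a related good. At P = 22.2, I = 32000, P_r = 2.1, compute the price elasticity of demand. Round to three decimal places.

-0.486

Evaluating quantity at (P, I, P_r) gives Q = 14 − 0.566(22.2)² + 0.044(32000) + 2.7(2.1) = 14 − 278.9474 + 1408 + 5.67 = 1148.7226.
∂Q/∂P = −2·0.566·P = -25.1304, so E_p = -25.1304·(22.2/1148.7226) ≈ -0.486.
|E_p| < 1: demand is inelastic.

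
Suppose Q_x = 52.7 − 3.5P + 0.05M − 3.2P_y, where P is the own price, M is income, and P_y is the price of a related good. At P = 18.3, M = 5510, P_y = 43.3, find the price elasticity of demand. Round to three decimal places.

-0.510

Q_x = 52.7 − 3.5(18.3) + 0.05(5510) − 3.2(43.3) = 52.7 − 64.05 + 275.5 − 138.56 = 125.59.
∂Q_x/∂P = −3.5, so E_p = (−3.5)·(18.3/125.59) ≈ -0.510.
|E_p| < 1: demand is inelastic.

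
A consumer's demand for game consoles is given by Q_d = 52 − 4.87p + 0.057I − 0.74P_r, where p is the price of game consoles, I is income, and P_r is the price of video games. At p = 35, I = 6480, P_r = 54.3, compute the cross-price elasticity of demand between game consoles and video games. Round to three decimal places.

-0.191

First evaluate Q_d: 52 − 4.87(35) + 0.057(6480) − 0.74(54.3) = 52 − 170.45 + 369.36 − 40.182 = 210.728.
∂Q_d/∂P_r = −0.74, so E_xy = -0.74·(54.3/210.728) ≈ -0.191.
E_xy < 0: the goods are complements.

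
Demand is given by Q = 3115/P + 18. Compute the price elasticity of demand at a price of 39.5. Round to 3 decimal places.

-0.814

At P = 39.5, Q = 96.8608.
dQ/dP = −3115/P² = −1.9965.
Point elasticity E = (dQ/dP)·(P/Q) = -1.9965 × 39.5/96.8608 ≈ -0.814.
|E| < 1, so demand is inelastic at this price.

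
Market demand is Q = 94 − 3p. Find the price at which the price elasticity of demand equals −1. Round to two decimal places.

15.67

For linear demand Q = a − bp, E = −bp/(a − bp). |E| = 1 ⇒ bp = a − bp ⇒ p = a/(2b).
p = 94/(2·3) ≈ 15.67.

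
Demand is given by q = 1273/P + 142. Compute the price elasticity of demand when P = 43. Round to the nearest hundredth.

At P = 43, q = 171.6047.
dq/dP = −1273/P² = −0.6885.
Point elasticity E = (dq/dP)·(P/q) = -0.6885 × 43/171.6047 ≈ -0.17.
|E| < 1, so demand is inelastic at this price.

-0.17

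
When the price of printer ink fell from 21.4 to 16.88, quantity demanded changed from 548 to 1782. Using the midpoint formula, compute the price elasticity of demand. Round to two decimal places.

%Δq = (1782 − 548)/[(548 + 1782)/2] = 1234/1165 ≈ 1.0592.
%Δp = (16.88 − 21.4)/[(21.4 + 16.88)/2] = -4.52/19.14 ≈ -0.2362.
Arc elasticity E = %Δq/%Δp ≈ 1.0592/-0.2362 ≈ -4.49.
|E| > 1: demand is elastic over this range.

-4.49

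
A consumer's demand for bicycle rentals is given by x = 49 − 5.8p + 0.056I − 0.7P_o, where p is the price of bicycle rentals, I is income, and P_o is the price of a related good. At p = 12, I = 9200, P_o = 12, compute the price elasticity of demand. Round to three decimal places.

x = 49 − 5.8(12) + 0.056(9200) − 0.7(12) = 49 − 69.6 + 515.2 − 8.4 = 486.2.
∂x/∂p = −5.8, so E_p = (−5.8)·(12/486.2) ≈ -0.143.
|E_p| < 1: demand is inelastic.

-0.143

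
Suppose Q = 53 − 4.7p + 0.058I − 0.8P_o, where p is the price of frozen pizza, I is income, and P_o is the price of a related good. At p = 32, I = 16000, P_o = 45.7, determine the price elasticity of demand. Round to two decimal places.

Q = 53 − 4.7(32) + 0.058(16000) − 0.8(45.7) = 53 − 150.4 + 928 − 36.56 = 794.04.
∂Q/∂p = −4.7, so E_p = (−4.7)·(32/794.04) ≈ -0.19.
|E_p| < 1: demand is inelastic.

-0.19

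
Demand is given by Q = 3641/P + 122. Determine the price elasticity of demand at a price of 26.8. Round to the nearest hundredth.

-0.53

At P = 26.8, Q = 257.8582.
dQ/dP = −3641/P² = −5.0693.
Point elasticity E = (dQ/dP)·(P/Q) = -5.0693 × 26.8/257.8582 ≈ -0.53.
|E| < 1, so demand is inelastic at this price.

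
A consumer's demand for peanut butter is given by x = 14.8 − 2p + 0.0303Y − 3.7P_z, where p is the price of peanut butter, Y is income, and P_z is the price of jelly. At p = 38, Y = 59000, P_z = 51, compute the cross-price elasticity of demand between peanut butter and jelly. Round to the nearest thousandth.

-0.123

At the given point, x = 14.8 − 2(38) + 0.0303(59000) − 3.7(51) = 14.8 − 76 + 1787.7 − 188.7 = 1537.8.
∂x/∂P_z = −3.7, so E_xy = -3.7·(51/1537.8) ≈ -0.123.
E_xy < 0: the goods are complements.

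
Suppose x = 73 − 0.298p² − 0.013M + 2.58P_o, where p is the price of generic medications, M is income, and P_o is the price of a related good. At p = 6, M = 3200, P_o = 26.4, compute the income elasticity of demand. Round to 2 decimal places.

-0.47

Evaluating quantity at (p, M, P_o) gives x = 73 − 0.298(6)² − 0.013(3200) + 2.58(26.4) = 73 − 10.728 − 41.6 + 68.112 = 88.784.
∂x/∂M = −0.013, so E_I = -0.013·(3200/88.784) ≈ -0.47.
E_I < 0: inferior good.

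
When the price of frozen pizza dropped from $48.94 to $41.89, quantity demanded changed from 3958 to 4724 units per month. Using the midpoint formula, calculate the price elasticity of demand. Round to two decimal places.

%ΔQ = (4724 − 3958)/[(3958 + 4724)/2] = 766/4341 ≈ 0.1765.
%ΔP = (41.89 − 48.94)/[(48.94 + 41.89)/2] = -7.05/45.415 ≈ -0.1552.
Arc elasticity E = %ΔQ/%ΔP ≈ 0.1765/-0.1552 ≈ -1.14.
|E| > 1: demand is elastic over this range.

-1.14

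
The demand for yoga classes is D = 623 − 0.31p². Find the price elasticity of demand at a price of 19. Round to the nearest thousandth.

-0.438

At p = 19, D = 511.09.
dD/dp = −2·0.31·p = −11.78.
Point elasticity E = (dD/dp)·(p/D) = -11.78 × 19/511.09 ≈ -0.438.
|E| < 1, so demand is inelastic at this price.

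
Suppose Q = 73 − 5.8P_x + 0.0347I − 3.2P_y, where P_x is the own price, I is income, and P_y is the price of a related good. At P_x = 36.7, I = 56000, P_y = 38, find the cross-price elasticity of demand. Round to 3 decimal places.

Q = 73 − 5.8(36.7) + 0.0347(56000) − 3.2(38) = 73 − 212.86 + 1943.2 − 121.6 = 1681.74.
∂Q/∂P_y = −3.2, so E_xy = -3.2·(38/1681.74) ≈ -0.072.
E_xy < 0: the goods are complements.

-0.072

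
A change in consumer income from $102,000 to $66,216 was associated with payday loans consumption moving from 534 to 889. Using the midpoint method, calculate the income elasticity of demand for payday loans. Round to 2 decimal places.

-1.17

%ΔQ = (889 − 534)/[(534+889)/2] = 355/711.5 ≈ 0.4989.
%ΔI = (66,216 − 102,000)/[(102,000+66,216)/2] = -35784/84108 ≈ -0.4255.
E_I = %ΔQ/%ΔI ≈ -1.17.
E_I < 0: inferior good.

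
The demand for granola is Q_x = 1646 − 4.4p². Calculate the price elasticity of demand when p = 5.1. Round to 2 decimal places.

At p = 5.1, Q_x = 1531.556.
dQ_x/dp = −2·4.4·p = −44.88.
Point elasticity E = (dQ_x/dp)·(p/Q_x) = -44.88 × 5.1/1531.556 ≈ -0.15.
|E| < 1, so demand is inelastic at this price.

-0.15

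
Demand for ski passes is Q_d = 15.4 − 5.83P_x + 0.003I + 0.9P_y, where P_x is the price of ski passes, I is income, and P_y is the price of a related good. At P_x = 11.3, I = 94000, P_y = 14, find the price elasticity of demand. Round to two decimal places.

-0.27

First evaluate Q_d: 15.4 − 5.83(11.3) + 0.003(94000) + 0.9(14) = 15.4 − 65.879 + 282 + 12.6 = 244.121.
∂Q_d/∂P_x = −5.83, so E_p = (−5.83)·(11.3/244.121) ≈ -0.27.
|E_p| < 1: demand is inelastic.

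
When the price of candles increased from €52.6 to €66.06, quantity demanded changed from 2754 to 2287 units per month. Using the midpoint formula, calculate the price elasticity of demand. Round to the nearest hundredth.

%Δq = (2287 − 2754)/[(2754 + 2287)/2] = -467/2520.5 ≈ -0.1853.
%ΔP = (66.06 − 52.6)/[(52.6 + 66.06)/2] = 13.46/59.33 ≈ 0.2269.
Arc elasticity E = %Δq/%ΔP ≈ -0.1853/0.2269 ≈ -0.82.
|E| < 1: demand is inelastic over this range.

-0.82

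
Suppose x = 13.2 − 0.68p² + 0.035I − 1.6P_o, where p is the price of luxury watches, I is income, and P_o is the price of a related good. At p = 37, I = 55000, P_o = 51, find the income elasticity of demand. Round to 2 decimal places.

First evaluate x: 13.2 − 0.68(37)² + 0.035(55000) − 1.6(51) = 13.2 − 930.92 + 1925 − 81.6 = 925.68.
∂x/∂I = +0.035, so E_I = 0.035·(55000/925.68) ≈ 2.08.
E_I > 1: normal good (luxury).

2.08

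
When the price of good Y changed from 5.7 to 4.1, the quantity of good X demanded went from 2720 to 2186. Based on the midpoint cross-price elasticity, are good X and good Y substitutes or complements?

substitutes

%ΔQ_x = (2186 − 2720)/[(2720+2186)/2] = -534/2453 ≈ -0.2177.
%ΔP_y = (4.1 − 5.7)/[(5.7+4.1)/2] ≈ -0.3265.
E_xy = -0.2177/-0.3265 ≈ 0.667.
E_xy > 0, so the goods are substitutes.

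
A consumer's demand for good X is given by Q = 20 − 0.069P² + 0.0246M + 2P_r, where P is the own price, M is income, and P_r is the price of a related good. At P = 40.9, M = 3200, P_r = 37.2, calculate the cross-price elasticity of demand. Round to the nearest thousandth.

At the given point, Q = 20 − 0.069(40.9)² + 0.0246(3200) + 2(37.2) = 20 − 115.4239 + 78.72 + 74.4 = 57.6961.
∂Q/∂P_r = +2, so E_xy = 2·(37.2/57.6961) ≈ 1.290.
E_xy > 0: the goods are substitutes.

1.290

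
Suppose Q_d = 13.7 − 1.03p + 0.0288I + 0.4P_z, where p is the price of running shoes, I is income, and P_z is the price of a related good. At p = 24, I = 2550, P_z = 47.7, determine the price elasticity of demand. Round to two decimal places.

-0.30

At the given point, Q_d = 13.7 − 1.03(24) + 0.0288(2550) + 0.4(47.7) = 13.7 − 24.72 + 73.44 + 19.08 = 81.5.
∂Q_d/∂p = −1.03, so E_p = (−1.03)·(24/81.5) ≈ -0.30.
|E_p| < 1: demand is inelastic.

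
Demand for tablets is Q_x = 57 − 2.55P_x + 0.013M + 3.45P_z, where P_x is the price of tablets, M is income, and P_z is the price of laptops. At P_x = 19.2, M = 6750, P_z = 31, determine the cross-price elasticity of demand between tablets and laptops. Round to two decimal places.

0.53

Evaluating quantity at (P_x, M, P_z) gives Q_x = 57 − 2.55(19.2) + 0.013(6750) + 3.45(31) = 57 − 48.96 + 87.75 + 106.95 = 202.74.
∂Q_x/∂P_z = +3.45, so E_xy = 3.45·(31/202.74) ≈ 0.53.
E_xy > 0: the goods are substitutes.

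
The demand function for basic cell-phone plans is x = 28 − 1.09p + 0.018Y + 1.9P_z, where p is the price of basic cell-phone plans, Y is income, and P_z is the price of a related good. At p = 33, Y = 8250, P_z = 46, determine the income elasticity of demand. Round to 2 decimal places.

0.65

At the given point, x = 28 − 1.09(33) + 0.018(8250) + 1.9(46) = 28 − 35.97 + 148.5 + 87.4 = 227.93.
∂x/∂Y = +0.018, so E_I = 0.018·(8250/227.93) ≈ 0.65.
E_I ∈ (0,1): normal good (necessity).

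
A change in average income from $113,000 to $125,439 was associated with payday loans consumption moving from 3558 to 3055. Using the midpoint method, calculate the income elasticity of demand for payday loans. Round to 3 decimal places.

%ΔQ = (3055 − 3558)/[(3558+3055)/2] = -503/3306.5 ≈ -0.1521.
%ΔM = (125,439 − 113,000)/[(113,000+125,439)/2] = 12439/119219.5 ≈ 0.1043.
E_I = %ΔQ/%ΔM ≈ -1.458.
E_I < 0: inferior good.

-1.458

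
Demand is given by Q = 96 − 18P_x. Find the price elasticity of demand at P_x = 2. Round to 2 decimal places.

At P_x = 2, Q = 60.
dQ/dP_x = −18.
Point elasticity E = (dQ/dP_x)·(P_x/Q) = -18 × 2/60 ≈ -0.60.
|E| < 1, so demand is inelastic at this price.

-0.60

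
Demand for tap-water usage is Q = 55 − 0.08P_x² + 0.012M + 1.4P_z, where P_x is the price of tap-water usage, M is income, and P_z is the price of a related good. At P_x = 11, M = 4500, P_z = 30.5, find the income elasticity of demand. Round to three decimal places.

0.380

First evaluate Q: 55 − 0.08(11)² + 0.012(4500) + 1.4(30.5) = 55 − 9.68 + 54 + 42.7 = 142.02.
∂Q/∂M = +0.012, so E_I = 0.012·(4500/142.02) ≈ 0.380.
E_I ∈ (0,1): normal good (necessity).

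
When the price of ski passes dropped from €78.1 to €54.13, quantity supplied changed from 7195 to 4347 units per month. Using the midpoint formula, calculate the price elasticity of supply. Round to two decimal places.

1.36

%ΔQ = (4347 − 7195)/[(7195 + 4347)/2] = -2848/5771 ≈ -0.4935.
%ΔP = (54.13 − 78.1)/[(78.1 + 54.13)/2] = -23.97/66.115 ≈ -0.3626.
Arc elasticity E = %ΔQ/%ΔP ≈ -0.4935/-0.3626 ≈ 1.36.
|E| > 1: supply is elastic over this range.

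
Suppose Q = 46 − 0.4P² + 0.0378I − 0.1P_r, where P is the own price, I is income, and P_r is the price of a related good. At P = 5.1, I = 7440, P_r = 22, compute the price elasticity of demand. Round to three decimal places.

-0.066

Q = 46 − 0.4(5.1)² + 0.0378(7440) − 0.1(22) = 46 − 10.404 + 281.232 − 2.2 = 314.628.
∂Q/∂P = −2·0.4·P = -4.08, so E_p = -4.08·(5.1/314.628) ≈ -0.066.
|E_p| < 1: demand is inelastic.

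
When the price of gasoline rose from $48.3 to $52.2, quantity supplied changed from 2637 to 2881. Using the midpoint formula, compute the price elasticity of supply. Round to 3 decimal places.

%ΔQ = (2881 − 2637)/[(2637 + 2881)/2] = 244/2759 ≈ 0.0884.
%Δp = (52.2 − 48.3)/[(48.3 + 52.2)/2] = 3.9/50.25 ≈ 0.0776.
Arc elasticity E = %ΔQ/%Δp ≈ 0.0884/0.0776 ≈ 1.139.
|E| > 1: supply is elastic over this range.

1.139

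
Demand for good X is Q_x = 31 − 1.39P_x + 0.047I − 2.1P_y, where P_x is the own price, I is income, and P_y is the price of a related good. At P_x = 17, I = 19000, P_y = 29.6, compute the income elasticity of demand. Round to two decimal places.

Substituting, Q_x = 31 − 1.39(17) + 0.047(19000) − 2.1(29.6) = 31 − 23.63 + 893 − 62.16 = 838.21.
∂Q_x/∂I = +0.047, so E_I = 0.047·(19000/838.21) ≈ 1.07.
E_I > 1: normal good (luxury).

1.07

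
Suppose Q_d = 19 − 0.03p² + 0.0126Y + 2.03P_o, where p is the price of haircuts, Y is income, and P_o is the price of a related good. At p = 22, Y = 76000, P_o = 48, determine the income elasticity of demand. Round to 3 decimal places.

0.904

Evaluating quantity at (p, Y, P_o) gives Q_d = 19 − 0.03(22)² + 0.0126(76000) + 2.03(48) = 19 − 14.52 + 957.6 + 97.44 = 1059.52.
∂Q_d/∂Y = +0.0126, so E_I = 0.0126·(76000/1059.52) ≈ 0.904.
E_I ∈ (0,1): normal good (necessity).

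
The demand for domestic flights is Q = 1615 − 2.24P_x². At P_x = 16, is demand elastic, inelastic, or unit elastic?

At P_x = 16, Q = 1041.56.
dQ/dP_x = −2·2.24·P_x = −71.68.
Point elasticity E = (dQ/dP_x)·(P_x/Q) = -71.68 × 16/1041.56 ≈ -1.101.
|E| ≈ 1.101 > 1, so demand is elastic.

elastic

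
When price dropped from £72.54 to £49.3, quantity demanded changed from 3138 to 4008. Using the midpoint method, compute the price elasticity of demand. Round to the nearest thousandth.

-0.638

%ΔQ = (4008 − 3138)/[(3138 + 4008)/2] = 870/3573 ≈ 0.2435.
%ΔP = (49.3 − 72.54)/[(72.54 + 49.3)/2] = -23.24/60.92 ≈ -0.3815.
Arc elasticity E = %ΔQ/%ΔP ≈ 0.2435/-0.3815 ≈ -0.638.
|E| < 1: demand is inelastic over this range.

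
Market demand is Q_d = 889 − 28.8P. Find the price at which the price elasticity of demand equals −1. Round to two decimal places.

For linear demand Q_d = a − bP, E = −bP/(a − bP). |E| = 1 ⇒ bP = a − bP ⇒ P = a/(2b).
P = 889/(2·28.8) ≈ 15.43.

15.43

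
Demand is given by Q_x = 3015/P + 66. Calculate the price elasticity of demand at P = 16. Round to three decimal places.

-0.741

At P = 16, Q_x = 254.4375.
dQ_x/dP = −3015/P² = −11.7773.
Point elasticity E = (dQ_x/dP)·(P/Q_x) = -11.7773 × 16/254.4375 ≈ -0.741.
|E| < 1, so demand is inelastic at this price.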